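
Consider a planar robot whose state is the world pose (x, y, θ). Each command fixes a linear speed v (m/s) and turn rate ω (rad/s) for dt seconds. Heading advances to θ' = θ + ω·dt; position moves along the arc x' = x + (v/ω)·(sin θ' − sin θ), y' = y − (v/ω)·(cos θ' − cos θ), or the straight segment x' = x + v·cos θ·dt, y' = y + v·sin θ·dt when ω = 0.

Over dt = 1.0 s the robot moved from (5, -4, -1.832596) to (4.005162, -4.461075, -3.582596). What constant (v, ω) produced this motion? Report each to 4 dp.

Δθ = -3.582596 − -1.832596 = -1.750000
ω = Δθ/dt = -1.750000/1.0 = -1.7500
R = Δx/(sin θ' − sin θ) = -0.7143
v = R·ω = -0.7143·-1.7500 = 1.2500

v = 1.2500, ω = -1.7500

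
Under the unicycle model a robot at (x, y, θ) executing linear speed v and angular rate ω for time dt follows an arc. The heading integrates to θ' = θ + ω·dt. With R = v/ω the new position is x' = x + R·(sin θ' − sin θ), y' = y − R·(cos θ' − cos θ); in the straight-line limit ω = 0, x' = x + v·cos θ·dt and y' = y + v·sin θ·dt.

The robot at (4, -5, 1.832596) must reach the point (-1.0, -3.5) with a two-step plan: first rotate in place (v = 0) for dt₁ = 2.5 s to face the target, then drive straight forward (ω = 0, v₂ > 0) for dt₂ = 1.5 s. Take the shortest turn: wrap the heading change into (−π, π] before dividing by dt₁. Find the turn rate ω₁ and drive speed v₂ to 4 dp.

ω₁ = 0.4070, v₂ = 3.4801

heading to target = atan2(-3.5−-5, -1−4) = 2.8501
Δθ = wrap(2.8501 − 1.8326) = 1.0175; ω₁ = Δθ/dt₁ = 0.4070
distance = √((-1−4)² + (-3.5−-5)²) = 5.2202; v₂ = distance/dt₂ = 3.4801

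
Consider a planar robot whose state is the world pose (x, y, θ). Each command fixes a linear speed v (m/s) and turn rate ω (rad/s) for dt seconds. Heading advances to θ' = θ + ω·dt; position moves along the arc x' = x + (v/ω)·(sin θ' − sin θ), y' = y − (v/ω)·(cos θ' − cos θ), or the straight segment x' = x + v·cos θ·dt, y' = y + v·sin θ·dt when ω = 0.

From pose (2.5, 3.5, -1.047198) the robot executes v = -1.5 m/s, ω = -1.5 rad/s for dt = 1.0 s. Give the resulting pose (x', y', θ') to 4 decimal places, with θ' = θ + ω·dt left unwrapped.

(2.8060, 4.8285, -2.5472)

θ' = -1.0472 + -1.5·1.0 = -2.5472
R = v/ω = -1.5/-1.5 = 1.0000
x' = 2.5 + 1.0000·(sin -2.5472 − sin -1.0472) = 2.8060
y' = 3.5 − 1.0000·(cos -2.5472 − cos -1.0472) = 4.8285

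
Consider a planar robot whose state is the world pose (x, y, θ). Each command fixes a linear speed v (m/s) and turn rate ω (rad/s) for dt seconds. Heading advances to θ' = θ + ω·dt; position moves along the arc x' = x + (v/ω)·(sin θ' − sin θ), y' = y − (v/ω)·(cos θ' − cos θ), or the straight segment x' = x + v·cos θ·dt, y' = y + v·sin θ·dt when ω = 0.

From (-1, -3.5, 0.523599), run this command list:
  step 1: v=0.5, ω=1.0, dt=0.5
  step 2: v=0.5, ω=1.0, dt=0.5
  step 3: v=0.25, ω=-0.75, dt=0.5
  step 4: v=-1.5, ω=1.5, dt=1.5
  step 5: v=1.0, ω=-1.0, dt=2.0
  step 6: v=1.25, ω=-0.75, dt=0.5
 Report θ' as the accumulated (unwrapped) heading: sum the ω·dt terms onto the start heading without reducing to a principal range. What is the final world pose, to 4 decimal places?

step 1: θ'=1.0236 (R=0.5000) → pose (-0.8230, -3.3271, 1.0236)
step 2: θ'=1.5236 (R=0.5000) → pose (-0.7506, -3.0906, 1.5236)
step 3: θ'=1.1486 (R=-0.3333) → pose (-0.7217, -2.9697, 1.1486)
step 4: θ'=3.3986 (R=-1.0000) → pose (0.4447, -4.3466, 3.3986)
step 5: θ'=1.3986 (R=-1.0000) → pose (-0.7947, -3.2081, 1.3986)
step 6: θ'=1.0236 (R=-1.6667) → pose (-0.5760, -2.6266, 1.0236)

(-0.5760, -2.6266, 1.0236)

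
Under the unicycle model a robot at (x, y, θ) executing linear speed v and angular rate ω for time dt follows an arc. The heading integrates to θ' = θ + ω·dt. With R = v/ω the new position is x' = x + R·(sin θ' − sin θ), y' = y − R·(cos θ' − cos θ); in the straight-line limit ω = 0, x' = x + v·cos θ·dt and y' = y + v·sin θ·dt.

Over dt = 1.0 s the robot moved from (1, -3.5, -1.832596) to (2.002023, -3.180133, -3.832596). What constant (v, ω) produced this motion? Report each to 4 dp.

Δθ = -3.832596 − -1.832596 = -2.000000
ω = Δθ/dt = -2.000000/1.0 = -2.0000
R = Δx/(sin θ' − sin θ) = 0.6250
v = R·ω = 0.6250·-2.0000 = -1.2500

v = -1.2500, ω = -2.0000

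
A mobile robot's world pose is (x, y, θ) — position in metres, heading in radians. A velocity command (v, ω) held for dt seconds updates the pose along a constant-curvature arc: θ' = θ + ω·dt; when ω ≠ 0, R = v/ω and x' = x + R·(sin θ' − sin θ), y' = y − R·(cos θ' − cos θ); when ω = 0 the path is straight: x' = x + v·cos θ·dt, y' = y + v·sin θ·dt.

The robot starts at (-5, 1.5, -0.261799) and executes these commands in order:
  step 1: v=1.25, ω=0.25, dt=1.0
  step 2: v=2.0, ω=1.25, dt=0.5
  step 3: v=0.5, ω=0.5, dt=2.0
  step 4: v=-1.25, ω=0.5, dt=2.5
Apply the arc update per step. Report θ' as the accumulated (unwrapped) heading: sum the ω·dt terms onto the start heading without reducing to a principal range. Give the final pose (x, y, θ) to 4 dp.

(-0.5909, 0.1838, 2.8632)

step 1: θ'=-0.0118 (R=5.0000) → pose (-3.7649, 1.3300, -0.0118)
step 2: θ'=0.6132 (R=1.6000) → pose (-2.8252, 1.6214, 0.6132)
step 3: θ'=1.6132 (R=1.0000) → pose (-2.4016, 2.4816, 1.6132)
step 4: θ'=2.8632 (R=-2.5000) → pose (-0.5909, 0.1838, 2.8632)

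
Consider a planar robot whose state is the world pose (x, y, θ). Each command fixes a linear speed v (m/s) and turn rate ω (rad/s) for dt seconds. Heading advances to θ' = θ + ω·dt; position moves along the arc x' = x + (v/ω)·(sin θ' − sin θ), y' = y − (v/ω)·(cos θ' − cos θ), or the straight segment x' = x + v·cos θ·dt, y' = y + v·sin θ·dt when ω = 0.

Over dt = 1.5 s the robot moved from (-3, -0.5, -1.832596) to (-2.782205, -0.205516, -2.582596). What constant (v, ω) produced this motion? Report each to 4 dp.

Δθ = -2.582596 − -1.832596 = -0.750000
ω = Δθ/dt = -0.750000/1.5 = -0.5000
R = −Δy/(cos θ' − cos θ) = 0.5000
v = R·ω = 0.5000·-0.5000 = -0.2500

v = -0.2500, ω = -0.5000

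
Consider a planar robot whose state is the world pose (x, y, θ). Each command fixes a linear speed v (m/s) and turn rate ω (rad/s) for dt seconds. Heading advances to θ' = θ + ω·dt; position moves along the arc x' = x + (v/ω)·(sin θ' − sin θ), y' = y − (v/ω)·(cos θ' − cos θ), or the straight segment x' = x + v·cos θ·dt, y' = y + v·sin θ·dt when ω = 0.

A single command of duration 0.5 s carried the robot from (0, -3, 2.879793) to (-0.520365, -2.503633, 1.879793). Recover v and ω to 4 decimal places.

Δθ = 1.879793 − 2.879793 = -1.000000
ω = Δθ/dt = -1.000000/0.5 = -2.0000
R = Δx/(sin θ' − sin θ) = -0.7500
v = R·ω = -0.7500·-2.0000 = 1.5000

v = 1.5000, ω = -2.0000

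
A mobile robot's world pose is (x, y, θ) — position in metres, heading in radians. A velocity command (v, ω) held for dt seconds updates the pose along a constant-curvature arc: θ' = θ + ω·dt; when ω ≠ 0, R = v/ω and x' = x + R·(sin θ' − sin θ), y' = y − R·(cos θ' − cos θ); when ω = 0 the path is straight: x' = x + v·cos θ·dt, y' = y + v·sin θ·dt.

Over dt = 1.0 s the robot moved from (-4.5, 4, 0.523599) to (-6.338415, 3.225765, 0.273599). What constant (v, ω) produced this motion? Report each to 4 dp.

Δθ = 0.273599 − 0.523599 = -0.250000
ω = Δθ/dt = -0.250000/1.0 = -0.2500
R = Δx/(sin θ' − sin θ) = 8.0000
v = R·ω = 8.0000·-0.2500 = -2.0000

v = -2.0000, ω = -0.2500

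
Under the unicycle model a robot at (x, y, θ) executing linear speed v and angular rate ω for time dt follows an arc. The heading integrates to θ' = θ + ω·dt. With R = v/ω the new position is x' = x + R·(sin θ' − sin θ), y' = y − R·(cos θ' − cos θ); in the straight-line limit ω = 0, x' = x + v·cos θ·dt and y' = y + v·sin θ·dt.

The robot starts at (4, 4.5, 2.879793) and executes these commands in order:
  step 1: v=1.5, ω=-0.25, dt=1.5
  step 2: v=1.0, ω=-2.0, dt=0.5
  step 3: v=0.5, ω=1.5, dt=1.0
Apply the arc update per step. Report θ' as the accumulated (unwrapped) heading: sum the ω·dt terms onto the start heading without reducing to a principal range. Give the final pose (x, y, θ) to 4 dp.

step 1: θ'=2.5048 (R=-6.0000) → pose (1.9852, 5.4715, 2.5048)
step 2: θ'=1.5048 (R=-0.5000) → pose (1.7836, 5.9065, 1.5048)
step 3: θ'=3.0048 (R=0.3333) → pose (1.4964, 6.2587, 3.0048)

(1.4964, 6.2587, 3.0048)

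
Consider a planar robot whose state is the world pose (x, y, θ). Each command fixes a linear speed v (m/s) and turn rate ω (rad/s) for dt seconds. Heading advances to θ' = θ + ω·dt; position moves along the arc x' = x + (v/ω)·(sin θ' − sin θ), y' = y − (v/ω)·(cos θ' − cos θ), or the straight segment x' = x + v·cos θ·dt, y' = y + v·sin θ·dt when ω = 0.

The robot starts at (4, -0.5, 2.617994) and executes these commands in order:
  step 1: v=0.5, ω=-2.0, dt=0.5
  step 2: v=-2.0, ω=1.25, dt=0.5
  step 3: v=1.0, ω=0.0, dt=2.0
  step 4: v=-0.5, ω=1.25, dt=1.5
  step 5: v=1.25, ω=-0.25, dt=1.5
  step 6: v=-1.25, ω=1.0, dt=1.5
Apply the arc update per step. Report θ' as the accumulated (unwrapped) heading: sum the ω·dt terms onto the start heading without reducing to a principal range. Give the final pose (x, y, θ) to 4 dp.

(2.6780, 0.7144, 5.2430)

step 1: θ'=1.6180 (R=-0.2500) → pose (3.8753, -0.2953, 1.6180)
step 2: θ'=2.2430 (R=-1.6000) → pose (4.2216, -1.2161, 2.2430)
step 3: θ'=2.2430 (straight) → pose (2.9762, 0.3488, 2.2430)
step 4: θ'=4.1180 (R=-0.4000) → pose (3.6205, 0.3739, 4.1180)
step 5: θ'=3.7430 (R=-5.0000) → pose (2.3071, -0.9488, 3.7430)
step 6: θ'=5.2430 (R=-1.2500) → pose (2.6780, 0.7144, 5.2430)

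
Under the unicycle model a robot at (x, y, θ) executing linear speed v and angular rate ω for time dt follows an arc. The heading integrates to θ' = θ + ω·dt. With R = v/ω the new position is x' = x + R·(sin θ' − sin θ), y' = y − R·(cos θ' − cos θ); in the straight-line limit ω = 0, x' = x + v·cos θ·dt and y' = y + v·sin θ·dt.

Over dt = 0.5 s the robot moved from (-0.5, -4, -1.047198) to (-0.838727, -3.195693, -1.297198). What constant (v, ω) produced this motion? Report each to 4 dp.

v = -1.7500, ω = -0.5000

Δθ = -1.297198 − -1.047198 = -0.250000
ω = Δθ/dt = -0.250000/0.5 = -0.5000
R = −Δy/(cos θ' − cos θ) = 3.5000
v = R·ω = 3.5000·-0.5000 = -1.7500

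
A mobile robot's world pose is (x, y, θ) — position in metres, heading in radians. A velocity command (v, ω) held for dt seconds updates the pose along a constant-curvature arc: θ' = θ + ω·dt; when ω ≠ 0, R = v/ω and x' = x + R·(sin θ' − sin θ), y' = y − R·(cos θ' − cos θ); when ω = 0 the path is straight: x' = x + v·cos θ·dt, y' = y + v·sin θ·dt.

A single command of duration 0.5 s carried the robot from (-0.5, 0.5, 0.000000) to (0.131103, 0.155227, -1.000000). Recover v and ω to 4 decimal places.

v = 1.5000, ω = -2.0000

Δθ = -1.000000 − 0.000000 = -1.000000
ω = Δθ/dt = -1.000000/0.5 = -2.0000
R = Δx/(sin θ' − sin θ) = -0.7500
v = R·ω = -0.7500·-2.0000 = 1.5000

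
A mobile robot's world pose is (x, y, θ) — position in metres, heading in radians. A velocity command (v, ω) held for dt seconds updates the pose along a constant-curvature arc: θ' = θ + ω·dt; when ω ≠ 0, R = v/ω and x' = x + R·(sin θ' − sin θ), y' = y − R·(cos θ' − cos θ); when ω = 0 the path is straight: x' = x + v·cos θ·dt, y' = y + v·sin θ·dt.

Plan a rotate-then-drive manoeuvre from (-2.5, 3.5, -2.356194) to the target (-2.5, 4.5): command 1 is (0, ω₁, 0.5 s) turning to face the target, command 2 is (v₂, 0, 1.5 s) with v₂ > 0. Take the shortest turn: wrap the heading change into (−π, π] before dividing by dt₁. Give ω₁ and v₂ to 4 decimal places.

ω₁ = -4.7124, v₂ = 0.6667

heading to target = atan2(4.5−3.5, -2.5−-2.5) = 1.5708
Δθ = wrap(1.5708 − -2.3562) = -2.3562; ω₁ = Δθ/dt₁ = -4.7124
distance = √((-2.5−-2.5)² + (4.5−3.5)²) = 1.0000; v₂ = distance/dt₂ = 0.6667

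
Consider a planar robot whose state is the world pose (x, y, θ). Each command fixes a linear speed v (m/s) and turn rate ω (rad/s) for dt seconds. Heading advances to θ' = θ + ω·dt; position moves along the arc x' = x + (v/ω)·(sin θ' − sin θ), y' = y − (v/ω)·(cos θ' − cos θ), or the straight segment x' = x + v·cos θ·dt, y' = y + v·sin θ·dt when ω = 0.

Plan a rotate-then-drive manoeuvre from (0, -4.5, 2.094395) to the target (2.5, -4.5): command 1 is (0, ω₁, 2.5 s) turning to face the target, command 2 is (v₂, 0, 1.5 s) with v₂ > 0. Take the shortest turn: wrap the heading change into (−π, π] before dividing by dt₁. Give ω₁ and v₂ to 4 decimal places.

heading to target = atan2(-4.5−-4.5, 2.5−0) = 0.0000
Δθ = wrap(0.0000 − 2.0944) = -2.0944; ω₁ = Δθ/dt₁ = -0.8378
distance = √((2.5−0)² + (-4.5−-4.5)²) = 2.5000; v₂ = distance/dt₂ = 1.6667

ω₁ = -0.8378, v₂ = 1.6667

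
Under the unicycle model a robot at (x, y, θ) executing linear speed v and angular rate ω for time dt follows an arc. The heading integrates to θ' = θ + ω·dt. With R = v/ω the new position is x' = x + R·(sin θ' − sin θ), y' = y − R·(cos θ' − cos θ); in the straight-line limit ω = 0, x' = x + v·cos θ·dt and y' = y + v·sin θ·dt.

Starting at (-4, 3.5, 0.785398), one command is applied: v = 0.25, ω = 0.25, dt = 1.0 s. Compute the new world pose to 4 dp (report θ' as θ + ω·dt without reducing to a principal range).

(-3.8470, 3.6969, 1.0354)

θ' = 0.7854 + 0.25·1.0 = 1.0354
R = v/ω = 0.25/0.25 = 1.0000
x' = -4 + 1.0000·(sin 1.0354 − sin 0.7854) = -3.8470
y' = 3.5 − 1.0000·(cos 1.0354 − cos 0.7854) = 3.6969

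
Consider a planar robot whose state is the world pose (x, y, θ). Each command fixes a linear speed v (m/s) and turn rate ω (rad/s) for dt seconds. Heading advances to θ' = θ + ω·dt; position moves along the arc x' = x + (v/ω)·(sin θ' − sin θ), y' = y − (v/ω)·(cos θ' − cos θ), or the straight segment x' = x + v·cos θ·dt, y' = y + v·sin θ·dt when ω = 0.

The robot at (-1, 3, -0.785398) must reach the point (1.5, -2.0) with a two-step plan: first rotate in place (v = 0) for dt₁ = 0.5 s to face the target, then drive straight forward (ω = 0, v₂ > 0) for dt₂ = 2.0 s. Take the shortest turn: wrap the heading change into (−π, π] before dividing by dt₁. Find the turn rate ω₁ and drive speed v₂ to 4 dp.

heading to target = atan2(-2−3, 1.5−-1) = -1.1071
Δθ = wrap(-1.1071 − -0.7854) = -0.3218; ω₁ = Δθ/dt₁ = -0.6435
distance = √((1.5−-1)² + (-2−3)²) = 5.5902; v₂ = distance/dt₂ = 2.7951

ω₁ = -0.6435, v₂ = 2.7951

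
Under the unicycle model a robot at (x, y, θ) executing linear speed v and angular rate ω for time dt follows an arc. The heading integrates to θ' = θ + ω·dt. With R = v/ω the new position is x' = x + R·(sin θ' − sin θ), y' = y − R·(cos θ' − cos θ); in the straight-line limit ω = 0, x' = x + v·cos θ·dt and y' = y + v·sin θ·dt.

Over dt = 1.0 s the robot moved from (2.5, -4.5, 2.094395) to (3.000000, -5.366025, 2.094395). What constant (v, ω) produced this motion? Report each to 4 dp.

v = -1.0000, ω = 0.0000

Δθ = 2.094395 − 2.094395 = 0.000000
ω = Δθ/dt = 0.000000/1.0 = 0.0000
ω = 0 → v = (Δx·cos θ + Δy·sin θ)/dt = -1.0000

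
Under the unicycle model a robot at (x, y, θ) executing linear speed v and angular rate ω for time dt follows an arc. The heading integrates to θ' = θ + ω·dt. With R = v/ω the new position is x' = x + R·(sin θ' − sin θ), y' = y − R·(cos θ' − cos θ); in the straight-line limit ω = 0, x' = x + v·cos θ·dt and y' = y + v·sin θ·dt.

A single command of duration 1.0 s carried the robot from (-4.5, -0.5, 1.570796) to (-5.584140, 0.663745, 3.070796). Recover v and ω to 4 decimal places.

Δθ = 3.070796 − 1.570796 = 1.500000
ω = Δθ/dt = 1.500000/1.0 = 1.5000
R = −Δy/(cos θ' − cos θ) = 1.1667
v = R·ω = 1.1667·1.5000 = 1.7500

v = 1.7500, ω = 1.5000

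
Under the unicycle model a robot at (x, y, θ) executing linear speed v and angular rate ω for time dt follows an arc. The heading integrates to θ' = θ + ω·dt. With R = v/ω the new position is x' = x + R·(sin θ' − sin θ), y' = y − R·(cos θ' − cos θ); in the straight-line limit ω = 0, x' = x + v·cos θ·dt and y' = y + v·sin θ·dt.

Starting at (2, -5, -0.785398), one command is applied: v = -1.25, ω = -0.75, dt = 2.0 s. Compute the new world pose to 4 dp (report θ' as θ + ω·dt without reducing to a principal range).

θ' = -0.7854 + -0.75·2.0 = -2.2854
R = v/ω = -1.25/-0.75 = 1.6667
x' = 2 + 1.6667·(sin -2.2854 − sin -0.7854) = 1.9196
y' = -5 − 1.6667·(cos -2.2854 − cos -0.7854) = -2.7293

(1.9196, -2.7293, -2.2854)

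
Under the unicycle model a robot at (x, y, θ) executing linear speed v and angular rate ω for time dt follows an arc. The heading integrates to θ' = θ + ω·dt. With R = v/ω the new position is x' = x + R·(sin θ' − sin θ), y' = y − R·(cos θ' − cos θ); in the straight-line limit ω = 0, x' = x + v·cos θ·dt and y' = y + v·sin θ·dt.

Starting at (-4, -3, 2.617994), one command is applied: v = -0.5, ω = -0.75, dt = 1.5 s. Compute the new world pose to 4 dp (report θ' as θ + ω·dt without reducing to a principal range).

(-3.6687, -3.6292, 1.4930)

θ' = 2.6180 + -0.75·1.5 = 1.4930
R = v/ω = -0.5/-0.75 = 0.6667
x' = -4 + 0.6667·(sin 1.4930 − sin 2.6180) = -3.6687
y' = -3 − 0.6667·(cos 1.4930 − cos 2.6180) = -3.6292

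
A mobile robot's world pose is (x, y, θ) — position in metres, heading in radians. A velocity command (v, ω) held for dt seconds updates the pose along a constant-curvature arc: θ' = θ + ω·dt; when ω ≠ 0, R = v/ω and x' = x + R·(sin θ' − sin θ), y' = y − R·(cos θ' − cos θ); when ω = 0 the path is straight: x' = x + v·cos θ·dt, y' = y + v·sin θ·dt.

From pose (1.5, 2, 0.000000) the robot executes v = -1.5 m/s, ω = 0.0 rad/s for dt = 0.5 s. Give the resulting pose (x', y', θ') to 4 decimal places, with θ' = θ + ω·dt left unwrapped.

θ' = 0.0000 + 0.0·0.5 = 0.0000
ω = 0 → straight: x' = 1.5 + -1.5·cos(0.0000)·0.5 = 0.7500
y' = 2 + -1.5·sin(0.0000)·0.5 = 2.0000

(0.7500, 2.0000, 0.0000)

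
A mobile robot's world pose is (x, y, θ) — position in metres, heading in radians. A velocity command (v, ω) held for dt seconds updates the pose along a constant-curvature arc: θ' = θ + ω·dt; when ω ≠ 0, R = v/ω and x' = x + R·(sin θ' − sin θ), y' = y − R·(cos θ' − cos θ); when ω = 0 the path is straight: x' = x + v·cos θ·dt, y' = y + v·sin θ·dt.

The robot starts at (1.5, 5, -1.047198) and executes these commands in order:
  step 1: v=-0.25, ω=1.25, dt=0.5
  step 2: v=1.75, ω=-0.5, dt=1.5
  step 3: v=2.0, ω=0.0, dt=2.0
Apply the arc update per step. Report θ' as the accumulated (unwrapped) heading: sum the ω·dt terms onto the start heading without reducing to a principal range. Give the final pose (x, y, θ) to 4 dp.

(4.7527, -0.4382, -1.1722)

step 1: θ'=-0.4222 (R=-0.2000) → pose (1.4087, 5.0824, -0.4222)
step 2: θ'=-1.1722 (R=-3.5000) → pose (3.2002, 3.2482, -1.1722)
step 3: θ'=-1.1722 (straight) → pose (4.7527, -0.4382, -1.1722)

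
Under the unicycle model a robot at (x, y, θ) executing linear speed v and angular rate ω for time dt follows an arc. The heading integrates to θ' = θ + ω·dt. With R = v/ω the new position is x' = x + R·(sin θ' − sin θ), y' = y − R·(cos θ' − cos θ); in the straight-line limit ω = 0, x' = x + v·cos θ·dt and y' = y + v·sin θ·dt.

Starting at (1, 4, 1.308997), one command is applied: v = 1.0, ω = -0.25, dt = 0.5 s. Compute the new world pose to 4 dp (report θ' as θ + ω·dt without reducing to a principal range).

(1.1592, 4.4736, 1.1840)

θ' = 1.3090 + -0.25·0.5 = 1.1840
R = v/ω = 1.0/-0.25 = -4.0000
x' = 1 + -4.0000·(sin 1.1840 − sin 1.3090) = 1.1592
y' = 4 − -4.0000·(cos 1.1840 − cos 1.3090) = 4.4736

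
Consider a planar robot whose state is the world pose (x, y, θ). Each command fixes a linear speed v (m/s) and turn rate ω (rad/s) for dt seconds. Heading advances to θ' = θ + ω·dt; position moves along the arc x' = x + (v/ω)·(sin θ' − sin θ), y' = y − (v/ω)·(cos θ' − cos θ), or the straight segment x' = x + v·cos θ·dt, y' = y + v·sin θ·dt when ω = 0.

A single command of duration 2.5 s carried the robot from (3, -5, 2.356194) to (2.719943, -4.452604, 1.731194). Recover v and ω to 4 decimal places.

Δθ = 1.731194 − 2.356194 = -0.625000
ω = Δθ/dt = -0.625000/2.5 = -0.2500
R = −Δy/(cos θ' − cos θ) = -1.0000
v = R·ω = -1.0000·-0.2500 = 0.2500

v = 0.2500, ω = -0.2500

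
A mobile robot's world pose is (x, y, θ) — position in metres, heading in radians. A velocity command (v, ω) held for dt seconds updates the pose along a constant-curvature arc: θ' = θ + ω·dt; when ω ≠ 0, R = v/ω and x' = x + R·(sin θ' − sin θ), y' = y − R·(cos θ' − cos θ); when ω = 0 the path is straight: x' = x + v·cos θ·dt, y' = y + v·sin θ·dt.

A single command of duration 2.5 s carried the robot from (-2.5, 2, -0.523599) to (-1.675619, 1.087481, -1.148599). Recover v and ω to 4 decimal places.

Δθ = -1.148599 − -0.523599 = -0.625000
ω = Δθ/dt = -0.625000/2.5 = -0.2500
R = −Δy/(cos θ' − cos θ) = -2.0000
v = R·ω = -2.0000·-0.2500 = 0.5000

v = 0.5000, ω = -0.2500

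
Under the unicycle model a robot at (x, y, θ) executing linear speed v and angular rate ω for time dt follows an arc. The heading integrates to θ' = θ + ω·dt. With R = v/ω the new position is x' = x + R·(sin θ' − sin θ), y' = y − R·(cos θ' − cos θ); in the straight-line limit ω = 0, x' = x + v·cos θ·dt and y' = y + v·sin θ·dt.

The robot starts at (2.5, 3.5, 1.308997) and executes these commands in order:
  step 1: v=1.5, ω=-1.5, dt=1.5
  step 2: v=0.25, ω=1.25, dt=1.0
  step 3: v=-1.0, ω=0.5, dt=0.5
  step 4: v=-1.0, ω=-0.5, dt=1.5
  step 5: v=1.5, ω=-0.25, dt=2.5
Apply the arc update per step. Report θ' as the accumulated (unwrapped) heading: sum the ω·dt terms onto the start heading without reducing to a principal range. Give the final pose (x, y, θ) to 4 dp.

(5.8351, 1.4996, -0.8160)

step 1: θ'=-0.9410 (R=-1.0000) → pose (4.2741, 3.8302, -0.9410)
step 2: θ'=0.3090 (R=0.2000) → pose (4.4965, 3.7574, 0.3090)
step 3: θ'=0.5590 (R=-2.0000) → pose (4.0441, 3.5477, 0.5590)
step 4: θ'=-0.1910 (R=2.0000) → pose (2.6037, 3.2797, -0.1910)
step 5: θ'=-0.8160 (R=-6.0000) → pose (5.8351, 1.4996, -0.8160)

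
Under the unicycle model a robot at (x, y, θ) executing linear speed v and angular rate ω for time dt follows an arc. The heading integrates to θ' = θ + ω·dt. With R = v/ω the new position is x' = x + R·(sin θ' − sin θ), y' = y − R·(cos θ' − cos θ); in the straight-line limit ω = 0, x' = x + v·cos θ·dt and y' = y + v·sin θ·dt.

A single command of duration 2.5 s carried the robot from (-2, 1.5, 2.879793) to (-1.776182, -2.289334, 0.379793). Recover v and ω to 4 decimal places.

Δθ = 0.379793 − 2.879793 = -2.500000
ω = Δθ/dt = -2.500000/2.5 = -1.0000
R = −Δy/(cos θ' − cos θ) = 2.0000
v = R·ω = 2.0000·-1.0000 = -2.0000

v = -2.0000, ω = -1.0000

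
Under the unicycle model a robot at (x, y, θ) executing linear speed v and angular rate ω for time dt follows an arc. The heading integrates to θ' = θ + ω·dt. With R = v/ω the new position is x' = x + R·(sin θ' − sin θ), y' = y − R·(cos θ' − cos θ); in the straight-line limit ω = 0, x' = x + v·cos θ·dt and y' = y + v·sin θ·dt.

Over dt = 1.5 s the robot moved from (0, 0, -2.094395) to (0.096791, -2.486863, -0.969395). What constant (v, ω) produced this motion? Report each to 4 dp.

Δθ = -0.969395 − -2.094395 = 1.125000
ω = Δθ/dt = 1.125000/1.5 = 0.7500
R = −Δy/(cos θ' − cos θ) = 2.3333
v = R·ω = 2.3333·0.7500 = 1.7500

v = 1.7500, ω = 0.7500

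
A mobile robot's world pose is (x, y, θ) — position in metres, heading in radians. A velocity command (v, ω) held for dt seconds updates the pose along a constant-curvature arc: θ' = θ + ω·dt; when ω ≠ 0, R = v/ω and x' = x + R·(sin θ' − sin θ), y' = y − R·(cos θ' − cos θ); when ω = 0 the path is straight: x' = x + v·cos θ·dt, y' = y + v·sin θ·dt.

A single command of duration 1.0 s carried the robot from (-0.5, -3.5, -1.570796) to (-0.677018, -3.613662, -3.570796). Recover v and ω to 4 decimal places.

v = 0.2500, ω = -2.0000

Δθ = -3.570796 − -1.570796 = -2.000000
ω = Δθ/dt = -2.000000/1.0 = -2.0000
R = Δx/(sin θ' − sin θ) = -0.1250
v = R·ω = -0.1250·-2.0000 = 0.2500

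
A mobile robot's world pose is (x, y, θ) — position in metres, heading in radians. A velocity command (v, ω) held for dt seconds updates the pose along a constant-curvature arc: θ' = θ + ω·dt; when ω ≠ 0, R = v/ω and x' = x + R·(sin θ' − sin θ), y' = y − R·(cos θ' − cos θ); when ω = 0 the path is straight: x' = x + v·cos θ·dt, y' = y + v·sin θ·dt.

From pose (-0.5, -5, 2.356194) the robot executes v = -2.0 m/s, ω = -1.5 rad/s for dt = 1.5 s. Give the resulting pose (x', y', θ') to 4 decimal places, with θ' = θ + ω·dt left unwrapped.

θ' = 2.3562 + -1.5·1.5 = 0.1062
R = v/ω = -2.0/-1.5 = 1.3333
x' = -0.5 + 1.3333·(sin 0.1062 − sin 2.3562) = -1.3015
y' = -5 − 1.3333·(cos 0.1062 − cos 2.3562) = -7.2686

(-1.3015, -7.2686, 0.1062)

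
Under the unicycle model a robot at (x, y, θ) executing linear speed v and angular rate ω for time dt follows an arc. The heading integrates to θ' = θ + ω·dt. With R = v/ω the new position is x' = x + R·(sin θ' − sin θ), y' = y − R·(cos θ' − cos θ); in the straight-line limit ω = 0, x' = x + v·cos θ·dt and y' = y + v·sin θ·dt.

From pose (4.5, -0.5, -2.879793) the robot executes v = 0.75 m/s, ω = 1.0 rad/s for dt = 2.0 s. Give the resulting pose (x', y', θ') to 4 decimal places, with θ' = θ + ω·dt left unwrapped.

(4.1162, -1.7024, -0.8798)

θ' = -2.8798 + 1.0·2.0 = -0.8798
R = v/ω = 0.75/1.0 = 0.7500
x' = 4.5 + 0.7500·(sin -0.8798 − sin -2.8798) = 4.1162
y' = -0.5 − 0.7500·(cos -0.8798 − cos -2.8798) = -1.7024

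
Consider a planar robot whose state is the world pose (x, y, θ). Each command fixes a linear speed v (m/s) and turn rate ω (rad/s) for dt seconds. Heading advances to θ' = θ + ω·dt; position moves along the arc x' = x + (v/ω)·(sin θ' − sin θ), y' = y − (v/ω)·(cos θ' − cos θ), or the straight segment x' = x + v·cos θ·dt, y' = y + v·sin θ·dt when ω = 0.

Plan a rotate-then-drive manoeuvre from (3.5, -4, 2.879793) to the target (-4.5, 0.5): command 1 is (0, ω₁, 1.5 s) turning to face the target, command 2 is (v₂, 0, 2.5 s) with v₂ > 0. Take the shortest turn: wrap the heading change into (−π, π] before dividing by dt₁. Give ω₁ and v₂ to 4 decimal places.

ω₁ = -0.1671, v₂ = 3.6715

heading to target = atan2(0.5−-4, -4.5−3.5) = 2.6292
Δθ = wrap(2.6292 − 2.8798) = -0.2506; ω₁ = Δθ/dt₁ = -0.1671
distance = √((-4.5−3.5)² + (0.5−-4)²) = 9.1788; v₂ = distance/dt₂ = 3.6715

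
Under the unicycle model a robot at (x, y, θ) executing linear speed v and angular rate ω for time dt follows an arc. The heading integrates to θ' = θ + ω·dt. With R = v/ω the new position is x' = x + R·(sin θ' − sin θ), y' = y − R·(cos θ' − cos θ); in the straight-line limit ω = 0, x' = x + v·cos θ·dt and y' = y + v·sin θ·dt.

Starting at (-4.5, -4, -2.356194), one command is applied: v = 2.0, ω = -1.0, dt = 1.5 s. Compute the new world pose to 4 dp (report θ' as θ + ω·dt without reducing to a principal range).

θ' = -2.3562 + -1.0·1.5 = -3.8562
R = v/ω = 2.0/-1.0 = -2.0000
x' = -4.5 + -2.0000·(sin -3.8562 − sin -2.3562) = -7.2248
y' = -4 − -2.0000·(cos -3.8562 − cos -2.3562) = -4.0965

(-7.2248, -4.0965, -3.8562)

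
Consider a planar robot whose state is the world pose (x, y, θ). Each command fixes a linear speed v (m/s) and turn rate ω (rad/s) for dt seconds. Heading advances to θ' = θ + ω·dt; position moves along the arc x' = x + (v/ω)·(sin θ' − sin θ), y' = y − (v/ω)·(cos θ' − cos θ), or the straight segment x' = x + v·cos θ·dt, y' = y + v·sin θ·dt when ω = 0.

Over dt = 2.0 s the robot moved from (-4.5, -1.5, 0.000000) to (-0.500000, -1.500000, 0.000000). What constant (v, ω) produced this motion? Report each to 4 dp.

v = 2.0000, ω = 0.0000

Δθ = 0.000000 − 0.000000 = 0.000000
ω = Δθ/dt = 0.000000/2.0 = 0.0000
ω = 0 → v = (Δx·cos θ + Δy·sin θ)/dt = 2.0000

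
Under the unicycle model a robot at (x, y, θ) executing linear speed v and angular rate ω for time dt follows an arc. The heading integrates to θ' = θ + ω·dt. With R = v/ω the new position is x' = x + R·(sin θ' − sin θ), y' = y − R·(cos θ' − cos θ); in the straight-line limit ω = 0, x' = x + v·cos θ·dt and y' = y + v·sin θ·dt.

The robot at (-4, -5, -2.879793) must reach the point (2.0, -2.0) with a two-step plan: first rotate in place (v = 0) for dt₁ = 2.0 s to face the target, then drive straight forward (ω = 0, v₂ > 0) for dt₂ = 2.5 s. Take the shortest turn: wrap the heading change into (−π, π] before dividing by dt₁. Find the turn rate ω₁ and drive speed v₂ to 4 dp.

heading to target = atan2(-2−-5, 2−-4) = 0.4636
Δθ = wrap(0.4636 − -2.8798) = -2.9397; ω₁ = Δθ/dt₁ = -1.4699
distance = √((2−-4)² + (-2−-5)²) = 6.7082; v₂ = distance/dt₂ = 2.6833

ω₁ = -1.4699, v₂ = 2.6833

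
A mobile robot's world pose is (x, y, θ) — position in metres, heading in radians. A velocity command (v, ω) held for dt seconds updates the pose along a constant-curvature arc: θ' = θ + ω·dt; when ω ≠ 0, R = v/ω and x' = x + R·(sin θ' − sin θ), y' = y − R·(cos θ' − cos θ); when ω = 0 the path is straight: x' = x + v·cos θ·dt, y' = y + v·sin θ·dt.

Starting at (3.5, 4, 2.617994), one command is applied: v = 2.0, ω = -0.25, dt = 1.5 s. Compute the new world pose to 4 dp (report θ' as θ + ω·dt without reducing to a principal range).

θ' = 2.6180 + -0.25·1.5 = 2.2430
R = v/ω = 2.0/-0.25 = -8.0000
x' = 3.5 + -8.0000·(sin 2.2430 − sin 2.6180) = 1.2404
y' = 4 − -8.0000·(cos 2.2430 − cos 2.6180) = 5.9465

(1.2404, 5.9465, 2.2430)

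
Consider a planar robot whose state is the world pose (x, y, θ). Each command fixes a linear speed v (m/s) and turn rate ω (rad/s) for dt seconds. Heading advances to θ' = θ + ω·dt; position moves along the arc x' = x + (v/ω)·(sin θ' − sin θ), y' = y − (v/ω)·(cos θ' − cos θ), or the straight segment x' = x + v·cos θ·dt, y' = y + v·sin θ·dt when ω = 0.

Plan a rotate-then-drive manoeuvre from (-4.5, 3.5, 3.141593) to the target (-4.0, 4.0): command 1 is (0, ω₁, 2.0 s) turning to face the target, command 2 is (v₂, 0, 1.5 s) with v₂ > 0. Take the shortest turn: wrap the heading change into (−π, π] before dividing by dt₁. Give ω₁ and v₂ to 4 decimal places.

heading to target = atan2(4−3.5, -4−-4.5) = 0.7854
Δθ = wrap(0.7854 − 3.1416) = -2.3562; ω₁ = Δθ/dt₁ = -1.1781
distance = √((-4−-4.5)² + (4−3.5)²) = 0.7071; v₂ = distance/dt₂ = 0.4714

ω₁ = -1.1781, v₂ = 0.4714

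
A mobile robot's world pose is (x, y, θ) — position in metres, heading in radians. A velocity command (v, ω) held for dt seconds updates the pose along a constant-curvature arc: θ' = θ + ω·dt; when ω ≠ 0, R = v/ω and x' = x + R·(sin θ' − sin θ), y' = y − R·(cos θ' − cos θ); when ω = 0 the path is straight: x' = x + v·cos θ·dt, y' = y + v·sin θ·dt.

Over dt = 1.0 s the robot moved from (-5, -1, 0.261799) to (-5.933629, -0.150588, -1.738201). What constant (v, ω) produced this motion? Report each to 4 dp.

v = -1.5000, ω = -2.0000

Δθ = -1.738201 − 0.261799 = -2.000000
ω = Δθ/dt = -2.000000/1.0 = -2.0000
R = Δx/(sin θ' − sin θ) = 0.7500
v = R·ω = 0.7500·-2.0000 = -1.5000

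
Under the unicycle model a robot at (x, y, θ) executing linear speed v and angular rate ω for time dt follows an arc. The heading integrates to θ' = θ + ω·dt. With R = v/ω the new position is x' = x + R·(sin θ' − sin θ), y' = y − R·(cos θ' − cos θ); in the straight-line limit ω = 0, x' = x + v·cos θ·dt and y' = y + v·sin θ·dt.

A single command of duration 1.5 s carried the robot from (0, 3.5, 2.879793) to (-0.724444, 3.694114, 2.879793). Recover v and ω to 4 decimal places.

v = 0.5000, ω = 0.0000

Δθ = 2.879793 − 2.879793 = 0.000000
ω = Δθ/dt = 0.000000/1.5 = 0.0000
ω = 0 → v = (Δx·cos θ + Δy·sin θ)/dt = 0.5000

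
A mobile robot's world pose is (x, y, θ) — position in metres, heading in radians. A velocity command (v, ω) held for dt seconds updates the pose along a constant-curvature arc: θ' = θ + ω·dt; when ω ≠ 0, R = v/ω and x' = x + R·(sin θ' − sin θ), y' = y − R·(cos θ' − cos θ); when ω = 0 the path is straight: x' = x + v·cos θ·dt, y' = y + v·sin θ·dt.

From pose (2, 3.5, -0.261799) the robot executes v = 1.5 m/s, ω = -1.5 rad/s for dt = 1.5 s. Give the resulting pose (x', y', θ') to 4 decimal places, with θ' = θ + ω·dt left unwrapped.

θ' = -0.2618 + -1.5·1.5 = -2.5118
R = v/ω = 1.5/-1.5 = -1.0000
x' = 2 + -1.0000·(sin -2.5118 − sin -0.2618) = 2.3302
y' = 3.5 − -1.0000·(cos -2.5118 − cos -0.2618) = 1.7259

(2.3302, 1.7259, -2.5118)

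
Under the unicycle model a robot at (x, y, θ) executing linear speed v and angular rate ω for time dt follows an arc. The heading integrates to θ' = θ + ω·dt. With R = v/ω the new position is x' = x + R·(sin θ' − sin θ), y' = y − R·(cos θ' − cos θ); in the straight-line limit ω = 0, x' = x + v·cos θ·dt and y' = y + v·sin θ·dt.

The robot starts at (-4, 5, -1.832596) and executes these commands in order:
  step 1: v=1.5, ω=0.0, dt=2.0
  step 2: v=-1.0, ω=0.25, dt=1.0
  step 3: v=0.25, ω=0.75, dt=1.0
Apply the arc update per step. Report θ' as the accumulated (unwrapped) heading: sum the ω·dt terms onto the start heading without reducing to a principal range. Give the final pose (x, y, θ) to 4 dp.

(-4.5537, 2.8621, -0.8326)

step 1: θ'=-1.8326 (straight) → pose (-4.7765, 2.1022, -1.8326)
step 2: θ'=-1.5826 (R=-4.0000) → pose (-4.6404, 3.0903, -1.5826)
step 3: θ'=-0.8326 (R=0.3333) → pose (-4.5537, 2.8621, -0.8326)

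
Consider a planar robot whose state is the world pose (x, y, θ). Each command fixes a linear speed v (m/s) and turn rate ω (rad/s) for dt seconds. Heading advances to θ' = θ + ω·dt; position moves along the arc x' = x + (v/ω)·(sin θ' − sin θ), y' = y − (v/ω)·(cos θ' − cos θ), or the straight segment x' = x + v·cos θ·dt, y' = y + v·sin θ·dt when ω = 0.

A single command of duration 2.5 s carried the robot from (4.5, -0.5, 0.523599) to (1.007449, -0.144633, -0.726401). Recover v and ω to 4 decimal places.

Δθ = -0.726401 − 0.523599 = -1.250000
ω = Δθ/dt = -1.250000/2.5 = -0.5000
R = Δx/(sin θ' − sin θ) = 3.0000
v = R·ω = 3.0000·-0.5000 = -1.5000

v = -1.5000, ω = -0.5000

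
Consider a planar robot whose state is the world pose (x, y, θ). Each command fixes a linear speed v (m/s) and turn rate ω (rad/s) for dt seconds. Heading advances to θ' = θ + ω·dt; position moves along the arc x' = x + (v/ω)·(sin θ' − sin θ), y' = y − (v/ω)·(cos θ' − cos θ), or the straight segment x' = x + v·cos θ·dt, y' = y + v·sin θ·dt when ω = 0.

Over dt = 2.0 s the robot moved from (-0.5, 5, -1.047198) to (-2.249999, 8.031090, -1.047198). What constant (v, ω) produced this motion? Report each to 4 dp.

v = -1.7500, ω = 0.0000

Δθ = -1.047198 − -1.047198 = 0.000000
ω = Δθ/dt = 0.000000/2.0 = 0.0000
ω = 0 → v = (Δx·cos θ + Δy·sin θ)/dt = -1.7500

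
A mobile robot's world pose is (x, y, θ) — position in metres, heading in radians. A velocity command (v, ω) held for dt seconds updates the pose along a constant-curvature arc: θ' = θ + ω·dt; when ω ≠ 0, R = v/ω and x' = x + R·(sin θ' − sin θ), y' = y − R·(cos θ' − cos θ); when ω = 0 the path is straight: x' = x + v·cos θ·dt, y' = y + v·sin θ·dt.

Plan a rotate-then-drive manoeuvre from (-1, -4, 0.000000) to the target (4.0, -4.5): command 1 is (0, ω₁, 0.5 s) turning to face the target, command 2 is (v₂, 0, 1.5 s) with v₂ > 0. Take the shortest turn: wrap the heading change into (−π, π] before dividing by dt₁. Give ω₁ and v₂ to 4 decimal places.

ω₁ = -0.1993, v₂ = 3.3500

heading to target = atan2(-4.5−-4, 4−-1) = -0.0997
Δθ = wrap(-0.0997 − 0.0000) = -0.0997; ω₁ = Δθ/dt₁ = -0.1993
distance = √((4−-1)² + (-4.5−-4)²) = 5.0249; v₂ = distance/dt₂ = 3.3500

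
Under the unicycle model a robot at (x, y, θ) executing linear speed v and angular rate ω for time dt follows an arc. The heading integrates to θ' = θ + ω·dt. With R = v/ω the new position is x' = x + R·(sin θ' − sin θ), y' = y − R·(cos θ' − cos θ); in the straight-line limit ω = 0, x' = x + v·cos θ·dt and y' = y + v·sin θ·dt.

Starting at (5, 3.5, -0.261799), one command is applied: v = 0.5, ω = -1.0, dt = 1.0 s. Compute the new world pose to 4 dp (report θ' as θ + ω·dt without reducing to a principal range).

(5.3469, 3.1691, -1.2618)

θ' = -0.2618 + -1.0·1.0 = -1.2618
R = v/ω = 0.5/-1.0 = -0.5000
x' = 5 + -0.5000·(sin -1.2618 − sin -0.2618) = 5.3469
y' = 3.5 − -0.5000·(cos -1.2618 − cos -0.2618) = 3.1691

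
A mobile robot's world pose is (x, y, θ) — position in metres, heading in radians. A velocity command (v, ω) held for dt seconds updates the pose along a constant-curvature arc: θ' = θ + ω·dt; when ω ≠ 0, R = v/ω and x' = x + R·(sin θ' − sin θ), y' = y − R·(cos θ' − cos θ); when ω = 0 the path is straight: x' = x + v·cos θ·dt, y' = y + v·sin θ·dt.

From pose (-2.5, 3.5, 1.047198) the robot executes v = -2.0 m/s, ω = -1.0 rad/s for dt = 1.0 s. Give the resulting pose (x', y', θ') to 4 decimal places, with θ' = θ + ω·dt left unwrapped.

θ' = 1.0472 + -1.0·1.0 = 0.0472
R = v/ω = -2.0/-1.0 = 2.0000
x' = -2.5 + 2.0000·(sin 0.0472 − sin 1.0472) = -4.1377
y' = 3.5 − 2.0000·(cos 0.0472 − cos 1.0472) = 2.5022

(-4.1377, 2.5022, 0.0472)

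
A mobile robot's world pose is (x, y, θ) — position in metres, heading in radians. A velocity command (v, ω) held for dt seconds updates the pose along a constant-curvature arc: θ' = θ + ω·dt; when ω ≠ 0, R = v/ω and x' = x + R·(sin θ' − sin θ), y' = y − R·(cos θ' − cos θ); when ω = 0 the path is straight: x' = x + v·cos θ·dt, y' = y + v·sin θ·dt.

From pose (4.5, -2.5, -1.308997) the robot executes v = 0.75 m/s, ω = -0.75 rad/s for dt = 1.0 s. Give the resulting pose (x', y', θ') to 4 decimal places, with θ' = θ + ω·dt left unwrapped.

θ' = -1.3090 + -0.75·1.0 = -2.0590
R = v/ω = 0.75/-0.75 = -1.0000
x' = 4.5 + -1.0000·(sin -2.0590 − sin -1.3090) = 4.4173
y' = -2.5 − -1.0000·(cos -2.0590 − cos -1.3090) = -3.2279

(4.4173, -3.2279, -2.0590)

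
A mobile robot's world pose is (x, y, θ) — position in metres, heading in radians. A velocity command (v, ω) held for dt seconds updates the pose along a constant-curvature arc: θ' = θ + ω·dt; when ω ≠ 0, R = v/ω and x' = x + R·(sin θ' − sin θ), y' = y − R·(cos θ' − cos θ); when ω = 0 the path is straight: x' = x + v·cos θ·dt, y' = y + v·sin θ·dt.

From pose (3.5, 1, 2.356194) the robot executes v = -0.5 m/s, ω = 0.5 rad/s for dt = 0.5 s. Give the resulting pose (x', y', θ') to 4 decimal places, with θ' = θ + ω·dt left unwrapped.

(3.6969, 0.8470, 2.6062)

θ' = 2.3562 + 0.5·0.5 = 2.6062
R = v/ω = -0.5/0.5 = -1.0000
x' = 3.5 + -1.0000·(sin 2.6062 − sin 2.3562) = 3.6969
y' = 1 − -1.0000·(cos 2.6062 − cos 2.3562) = 0.8470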